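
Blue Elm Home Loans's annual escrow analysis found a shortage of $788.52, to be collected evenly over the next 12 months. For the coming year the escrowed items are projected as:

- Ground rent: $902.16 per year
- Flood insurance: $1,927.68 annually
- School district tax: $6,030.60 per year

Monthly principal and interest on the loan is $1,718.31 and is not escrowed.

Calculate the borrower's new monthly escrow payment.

$804.08

Ground rent = $902.16/yr
Flood insurance = $1,927.68/yr
School district tax = $6,030.60/yr
Total annual escrow = $902.16 + $1,927.68 + $6,030.60 = $8,860.44
Monthly escrow = $8,860.44 ÷ 12 = $738.37
Monthly shortage recovery: $788.52 ÷ 12 = $65.71
Adjusted monthly = $738.37 + $65.71 = $804.08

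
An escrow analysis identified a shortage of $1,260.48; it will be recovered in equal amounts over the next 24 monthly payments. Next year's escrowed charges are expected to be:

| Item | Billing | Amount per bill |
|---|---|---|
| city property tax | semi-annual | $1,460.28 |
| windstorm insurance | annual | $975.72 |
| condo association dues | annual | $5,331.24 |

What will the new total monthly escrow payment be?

$821.48

City property tax = $1,460.28 × 2 = $2,920.56
Windstorm insurance = $975.72
Condo association dues = $5,331.24
Total per year = $2,920.56 + $975.72 + $5,331.24 = $9,227.52
Per month = $9,227.52 / 12 = $768.96
Monthly shortage recovery: $1,260.48 ÷ 24 = $52.52
New monthly escrow = $768.96 + $52.52 = $821.48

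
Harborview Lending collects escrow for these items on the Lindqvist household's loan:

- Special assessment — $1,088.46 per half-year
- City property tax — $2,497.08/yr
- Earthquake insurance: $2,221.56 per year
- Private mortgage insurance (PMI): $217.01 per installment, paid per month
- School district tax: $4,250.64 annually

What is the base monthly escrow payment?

Special assessment = $1,088.46 × 2 = $2,176.92 per year
City property tax = $2,497.08 per year
Earthquake insurance = $2,221.56 per year
Private mortgage insurance (PMI) = $217.01 × 12 = $2,604.12 per year
School district tax = $4,250.64 per year
Total per year = $13,750.32
Monthly = $13,750.32 / 12 = $1,145.86

$1,145.86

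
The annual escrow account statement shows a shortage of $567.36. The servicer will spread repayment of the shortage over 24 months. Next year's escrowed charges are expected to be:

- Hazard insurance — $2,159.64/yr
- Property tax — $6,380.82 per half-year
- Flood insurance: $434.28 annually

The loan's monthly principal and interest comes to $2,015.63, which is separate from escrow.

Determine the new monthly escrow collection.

Hazard insurance: $2,159.64
Property tax: $6,380.82 × 2 = $12,761.64
Flood insurance: $434.28
Total annual escrow = $15,355.56
Monthly escrow = $15,355.56 ÷ 12 = $1,279.63
Shortage spread = $567.36 / 24 = $23.64/mo
New monthly escrow = $1,279.63 + $23.64 = $1,303.27

$1,303.27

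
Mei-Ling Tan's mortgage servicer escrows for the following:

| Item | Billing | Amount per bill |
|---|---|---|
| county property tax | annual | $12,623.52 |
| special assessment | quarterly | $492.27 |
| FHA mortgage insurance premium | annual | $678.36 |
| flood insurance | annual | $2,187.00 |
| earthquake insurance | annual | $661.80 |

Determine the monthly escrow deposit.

$1,509.98

County property tax = $12,623.52/yr
Special assessment = $492.27 × 4 = $1,969.08/yr
FHA mortgage insurance premium = $678.36/yr
Flood insurance = $2,187.00/yr
Earthquake insurance = $661.80/yr
Yearly total = $12,623.52 + $1,969.08 + $678.36 + $2,187.00 + $661.80 = $18,119.76
Monthly escrow = $18,119.76 / 12 = $1,509.98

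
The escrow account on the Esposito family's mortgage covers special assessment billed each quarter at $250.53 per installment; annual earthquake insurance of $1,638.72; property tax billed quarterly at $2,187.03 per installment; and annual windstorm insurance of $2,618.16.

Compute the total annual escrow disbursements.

Special assessment — $250.53 × 4 = $1,002.12 per year
Earthquake insurance — $1,638.72 per year
Property tax — $2,187.03 × 4 = $8,748.12 per year
Windstorm insurance — $2,618.16 per year
Total per year = $1,002.12 + $1,638.72 + $8,748.12 + $2,618.16 = $14,007.12

$14,007.12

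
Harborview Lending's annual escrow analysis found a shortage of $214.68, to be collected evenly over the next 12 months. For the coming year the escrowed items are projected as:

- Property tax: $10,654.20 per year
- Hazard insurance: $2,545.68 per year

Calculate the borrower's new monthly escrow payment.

$1,117.88

Property tax: $10,654.20
Hazard insurance: $2,545.68
Total annual escrow = $13,199.88
Monthly escrow = $13,199.88 ÷ 12 = $1,099.99
Shortage per month = $214.68 ÷ 12 = $17.89
Adjusted monthly = $1,099.99 + $17.89 = $1,117.88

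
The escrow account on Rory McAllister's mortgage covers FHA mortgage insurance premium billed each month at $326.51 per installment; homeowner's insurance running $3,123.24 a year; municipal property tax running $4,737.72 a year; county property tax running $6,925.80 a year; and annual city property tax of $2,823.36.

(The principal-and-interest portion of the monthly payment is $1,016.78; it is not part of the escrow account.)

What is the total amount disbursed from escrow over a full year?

FHA mortgage insurance premium = $326.51 × 12 = $3,918.12
Homeowner's insurance = $3,123.24
Municipal property tax = $4,737.72
County property tax = $6,925.80
City property tax = $2,823.36
Total annual escrow = $3,918.12 + $3,123.24 + $4,737.72 + $6,925.80 + $2,823.36 = $21,528.24

$21,528.24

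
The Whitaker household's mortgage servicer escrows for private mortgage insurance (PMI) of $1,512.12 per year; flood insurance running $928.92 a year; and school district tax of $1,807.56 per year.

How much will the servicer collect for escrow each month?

$354.05

Private mortgage insurance (PMI) — $1,512.12 per year
Flood insurance — $928.92 per year
School district tax — $1,807.56 per year
Combined annual = $1,512.12 + $928.92 + $1,807.56 = $4,248.60
Monthly = $4,248.60 / 12 = $354.05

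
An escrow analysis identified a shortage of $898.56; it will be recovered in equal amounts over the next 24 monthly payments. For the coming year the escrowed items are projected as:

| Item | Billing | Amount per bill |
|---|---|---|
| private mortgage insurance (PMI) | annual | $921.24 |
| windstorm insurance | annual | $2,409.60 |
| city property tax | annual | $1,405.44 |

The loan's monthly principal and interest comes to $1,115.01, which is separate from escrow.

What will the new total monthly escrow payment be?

$432.13

Private mortgage insurance (PMI) — $921.24/yr
Windstorm insurance — $2,409.60/yr
City property tax — $1,405.44/yr
Combined annual = $4,736.28
Monthly escrow = $4,736.28 / 12 = $394.69
Shortage per month = $898.56 / 24 = $37.44
Adjusted monthly = $394.69 + $37.44 = $432.13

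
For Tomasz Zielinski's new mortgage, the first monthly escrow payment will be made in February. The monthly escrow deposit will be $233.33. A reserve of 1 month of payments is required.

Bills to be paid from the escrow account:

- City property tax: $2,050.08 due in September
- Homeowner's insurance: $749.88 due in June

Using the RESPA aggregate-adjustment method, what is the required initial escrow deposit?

$1,166.65

Cushion = 1 × $233.33 = $233.33
Trial balance (start $0, +$233.33 each month, − disbursements):
  Feb: +$233.33 → $233.33
  Mar: +$233.33 → $466.66
  Apr: +$233.33 → $699.99
  May: +$233.33 → $933.32
  Jun: +$233.33 − $749.88 → $416.77
  Jul: +$233.33 → $650.10
  Aug: +$233.33 → $883.43
  Sep: +$233.33 − $2,050.08 → -$933.32
  Oct: +$233.33 → -$699.99
  Nov: +$233.33 → -$466.66
  Dec: +$233.33 → -$233.33
  Jan: +$233.33 → $0.00
Lowest trial balance = -$933.32 (Sep)
Initial deposit = cushion − low point = $233.33 − (-$933.32) = $1,166.65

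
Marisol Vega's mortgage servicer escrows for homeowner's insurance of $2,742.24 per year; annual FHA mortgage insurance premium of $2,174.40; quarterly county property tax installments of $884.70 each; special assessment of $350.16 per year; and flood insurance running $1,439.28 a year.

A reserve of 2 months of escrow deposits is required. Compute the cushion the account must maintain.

Homeowner's insurance = $2,742.24
FHA mortgage insurance premium = $2,174.40
County property tax = $884.70 × 4 = $3,538.80
Special assessment = $350.16
Flood insurance = $1,439.28
Total per year = $2,742.24 + $2,174.40 + $3,538.80 + $350.16 + $1,439.28 = $10,244.88
Base monthly escrow = $10,244.88 ÷ 12 = $853.74
Cushion = 2 × $853.74 = $1,707.48

$1,707.48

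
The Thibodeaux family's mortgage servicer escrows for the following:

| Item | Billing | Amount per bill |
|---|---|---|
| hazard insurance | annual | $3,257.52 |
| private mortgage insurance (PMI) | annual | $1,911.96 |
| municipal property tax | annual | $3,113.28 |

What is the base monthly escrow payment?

Hazard insurance: $3,257.52
Private mortgage insurance (PMI): $1,911.96
Municipal property tax: $3,113.28
Combined annual = $3,257.52 + $1,911.96 + $3,113.28 = $8,282.76
Monthly = $8,282.76 / 12 = $690.23

$690.23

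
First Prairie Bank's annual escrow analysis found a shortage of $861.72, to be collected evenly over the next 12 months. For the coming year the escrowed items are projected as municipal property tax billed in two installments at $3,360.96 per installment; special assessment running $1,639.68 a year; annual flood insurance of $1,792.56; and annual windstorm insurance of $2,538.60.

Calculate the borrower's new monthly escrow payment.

Municipal property tax — $3,360.96 × 2 = $6,721.92
Special assessment — $1,639.68
Flood insurance — $1,792.56
Windstorm insurance — $2,538.60
Total annual escrow = $12,692.76
Base monthly escrow = $12,692.76 / 12 = $1,057.73
Shortage spread = $861.72 ÷ 12 = $71.81/mo
New monthly escrow = $1,057.73 + $71.81 = $1,129.54

$1,129.54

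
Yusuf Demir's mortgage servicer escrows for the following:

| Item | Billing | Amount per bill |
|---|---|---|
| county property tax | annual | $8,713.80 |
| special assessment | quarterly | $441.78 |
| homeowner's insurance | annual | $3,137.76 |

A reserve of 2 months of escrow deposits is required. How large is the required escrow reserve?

$2,269.78

County property tax: $8,713.80/yr
Special assessment: $441.78 × 4 = $1,767.12/yr
Homeowner's insurance: $3,137.76/yr
Total annual escrow = $8,713.80 + $1,767.12 + $3,137.76 = $13,618.68
Base monthly escrow = $13,618.68 / 12 = $1,134.89
Reserve = 2 × $1,134.89 = $2,269.78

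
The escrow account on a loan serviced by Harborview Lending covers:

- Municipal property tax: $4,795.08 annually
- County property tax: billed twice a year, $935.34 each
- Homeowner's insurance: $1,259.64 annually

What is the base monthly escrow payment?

$660.45

Municipal property tax — $4,795.08/yr
County property tax — $935.34 × 2 = $1,870.68/yr
Homeowner's insurance — $1,259.64/yr
Combined annual = $4,795.08 + $1,870.68 + $1,259.64 = $7,925.40
Monthly escrow = $7,925.40 / 12 = $660.45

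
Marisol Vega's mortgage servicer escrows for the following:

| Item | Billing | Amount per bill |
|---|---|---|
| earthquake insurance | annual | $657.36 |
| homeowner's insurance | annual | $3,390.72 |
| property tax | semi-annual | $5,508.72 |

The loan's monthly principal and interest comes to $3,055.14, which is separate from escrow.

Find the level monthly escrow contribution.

Earthquake insurance: $657.36/yr
Homeowner's insurance: $3,390.72/yr
Property tax: $5,508.72 × 2 = $11,017.44/yr
Total per year = $15,065.52
Monthly escrow = $15,065.52 ÷ 12 = $1,255.46

$1,255.46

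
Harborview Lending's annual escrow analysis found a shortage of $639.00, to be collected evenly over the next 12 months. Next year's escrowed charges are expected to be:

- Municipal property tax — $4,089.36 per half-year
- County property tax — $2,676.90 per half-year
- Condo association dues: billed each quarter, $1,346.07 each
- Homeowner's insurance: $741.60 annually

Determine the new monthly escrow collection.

$1,691.45

Municipal property tax = $4,089.36 × 2 = $8,178.72 per year
County property tax = $2,676.90 × 2 = $5,353.80 per year
Condo association dues = $1,346.07 × 4 = $5,384.28 per year
Homeowner's insurance = $741.60 per year
Combined annual = $19,658.40
Monthly = $19,658.40 / 12 = $1,638.20
Shortage per month = $639.00 / 12 = $53.25
Adjusted monthly = $1,638.20 + $53.25 = $1,691.45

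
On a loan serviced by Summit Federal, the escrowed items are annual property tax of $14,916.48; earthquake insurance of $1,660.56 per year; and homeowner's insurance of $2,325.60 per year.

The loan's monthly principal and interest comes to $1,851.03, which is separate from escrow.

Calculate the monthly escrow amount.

$1,575.22

Property tax — $14,916.48 per year
Earthquake insurance — $1,660.56 per year
Homeowner's insurance — $2,325.60 per year
Combined annual = $14,916.48 + $1,660.56 + $2,325.60 = $18,902.64
Monthly escrow = $18,902.64 ÷ 12 = $1,575.22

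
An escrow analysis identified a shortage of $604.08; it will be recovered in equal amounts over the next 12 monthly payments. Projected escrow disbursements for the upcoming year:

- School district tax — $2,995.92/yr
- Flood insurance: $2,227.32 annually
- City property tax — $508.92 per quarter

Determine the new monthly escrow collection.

$655.25

School district tax — $2,995.92/yr
Flood insurance — $2,227.32/yr
City property tax — $508.92 × 4 = $2,035.68/yr
Total per year = $7,258.92
Per month = $7,258.92 ÷ 12 = $604.91
Shortage spread = $604.08 ÷ 12 = $50.34/mo
Adjusted monthly = $604.91 + $50.34 = $655.25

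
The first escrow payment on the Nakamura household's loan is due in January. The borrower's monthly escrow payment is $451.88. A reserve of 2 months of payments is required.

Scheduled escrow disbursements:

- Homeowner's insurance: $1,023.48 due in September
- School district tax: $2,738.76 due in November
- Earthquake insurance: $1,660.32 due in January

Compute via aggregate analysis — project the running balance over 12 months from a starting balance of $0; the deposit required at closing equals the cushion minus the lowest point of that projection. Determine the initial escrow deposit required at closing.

$2,112.20

Cushion = 2 × $451.88 = $903.76
Trial balance (start $0, +$451.88 each month, − disbursements):
  Jan: +$451.88 − $1,660.32 → -$1,208.44
  Feb: +$451.88 → -$756.56
  Mar: +$451.88 → -$304.68
  Apr: +$451.88 → $147.20
  May: +$451.88 → $599.08
  Jun: +$451.88 → $1,050.96
  Jul: +$451.88 → $1,502.84
  Aug: +$451.88 → $1,954.72
  Sep: +$451.88 − $1,023.48 → $1,383.12
  Oct: +$451.88 → $1,835.00
  Nov: +$451.88 − $2,738.76 → -$451.88
  Dec: +$451.88 → $0.00
Lowest trial balance = -$1,208.44 (Jan)
Initial deposit = cushion − low point = $903.76 − (-$1,208.44) = $2,112.20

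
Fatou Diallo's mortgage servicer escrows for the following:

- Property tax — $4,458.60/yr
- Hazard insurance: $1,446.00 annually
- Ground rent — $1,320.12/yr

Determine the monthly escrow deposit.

Property tax = $4,458.60 annually
Hazard insurance = $1,446.00 annually
Ground rent = $1,320.12 annually
Yearly total = $4,458.60 + $1,446.00 + $1,320.12 = $7,224.72
Monthly escrow = $7,224.72 ÷ 12 = $602.06

$602.06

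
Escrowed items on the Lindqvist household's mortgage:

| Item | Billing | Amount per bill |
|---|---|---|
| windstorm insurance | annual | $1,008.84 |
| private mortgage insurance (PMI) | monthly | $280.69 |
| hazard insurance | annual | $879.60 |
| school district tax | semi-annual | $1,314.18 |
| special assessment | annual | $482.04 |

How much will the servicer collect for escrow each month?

Windstorm insurance: $1,008.84 annually
Private mortgage insurance (PMI): $280.69 × 12 = $3,368.28 annually
Hazard insurance: $879.60 annually
School district tax: $1,314.18 × 2 = $2,628.36 annually
Special assessment: $482.04 annually
Total per year = $8,367.12
Per month = $8,367.12 / 12 = $697.26

$697.26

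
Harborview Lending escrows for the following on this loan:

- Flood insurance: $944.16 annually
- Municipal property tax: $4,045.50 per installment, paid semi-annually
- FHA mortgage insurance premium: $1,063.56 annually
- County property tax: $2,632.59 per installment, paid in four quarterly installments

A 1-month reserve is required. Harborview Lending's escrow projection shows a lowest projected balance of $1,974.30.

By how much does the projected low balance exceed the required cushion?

Flood insurance — $944.16/yr
Municipal property tax — $4,045.50 × 2 = $8,091.00/yr
FHA mortgage insurance premium — $1,063.56/yr
County property tax — $2,632.59 × 4 = $10,530.36/yr
Total per year = $944.16 + $8,091.00 + $1,063.56 + $10,530.36 = $20,629.08
Per month = $20,629.08 ÷ 12 = $1,719.09
Cushion = 1 × $1,719.09 = $1,719.09
Surplus = $1,974.30 − $1,719.09 = $255.21

$255.21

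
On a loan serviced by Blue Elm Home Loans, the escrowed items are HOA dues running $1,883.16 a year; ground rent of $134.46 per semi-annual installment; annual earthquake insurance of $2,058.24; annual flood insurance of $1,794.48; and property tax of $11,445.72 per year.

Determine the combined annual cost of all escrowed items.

$17,450.52

HOA dues: $1,883.16
Ground rent: $134.46 × 2 = $268.92
Earthquake insurance: $2,058.24
Flood insurance: $1,794.48
Property tax: $11,445.72
Annual escrow total = $17,450.52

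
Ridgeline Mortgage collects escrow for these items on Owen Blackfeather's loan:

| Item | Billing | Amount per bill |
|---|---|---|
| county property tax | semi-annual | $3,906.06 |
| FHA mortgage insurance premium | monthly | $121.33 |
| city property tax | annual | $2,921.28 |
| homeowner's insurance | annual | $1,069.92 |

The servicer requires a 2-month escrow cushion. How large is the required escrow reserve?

County property tax — $3,906.06 × 2 = $7,812.12
FHA mortgage insurance premium — $121.33 × 12 = $1,455.96
City property tax — $2,921.28
Homeowner's insurance — $1,069.92
Yearly total = $13,259.28
Monthly escrow = $13,259.28 / 12 = $1,104.94
Reserve = 2 × $1,104.94 = $2,209.88

$2,209.88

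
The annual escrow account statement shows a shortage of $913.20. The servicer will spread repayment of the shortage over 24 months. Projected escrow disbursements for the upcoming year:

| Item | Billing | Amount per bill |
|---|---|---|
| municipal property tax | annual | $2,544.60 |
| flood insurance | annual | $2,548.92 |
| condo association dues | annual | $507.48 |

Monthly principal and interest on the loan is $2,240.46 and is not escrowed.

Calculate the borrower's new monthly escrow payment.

$504.80

Municipal property tax: $2,544.60 per year
Flood insurance: $2,548.92 per year
Condo association dues: $507.48 per year
Combined annual = $2,544.60 + $2,548.92 + $507.48 = $5,601.00
Monthly escrow = $5,601.00 ÷ 12 = $466.75
Monthly shortage recovery: $913.20 / 24 = $38.05
Adjusted monthly = $466.75 + $38.05 = $504.80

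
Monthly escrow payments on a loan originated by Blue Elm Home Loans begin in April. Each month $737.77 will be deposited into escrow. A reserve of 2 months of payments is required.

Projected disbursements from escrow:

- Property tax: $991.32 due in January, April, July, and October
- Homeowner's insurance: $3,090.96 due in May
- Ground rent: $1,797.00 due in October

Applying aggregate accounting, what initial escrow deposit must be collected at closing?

$4,173.07

Cushion = 2 × $737.77 = $1,475.54
Trial balance (start $0, +$737.77 each month, − disbursements):
  Apr: +$737.77 − $991.32 → -$253.55
  May: +$737.77 − $3,090.96 → -$2,606.74
  Jun: +$737.77 → -$1,868.97
  Jul: +$737.77 − $991.32 → -$2,122.52
  Aug: +$737.77 → -$1,384.75
  Sep: +$737.77 → -$646.98
  Oct: +$737.77 − $2,788.32 → -$2,697.53
  Nov: +$737.77 → -$1,959.76
  Dec: +$737.77 → -$1,221.99
  Jan: +$737.77 − $991.32 → -$1,475.54
  Feb: +$737.77 → -$737.77
  Mar: +$737.77 → $0.00
Lowest trial balance = -$2,697.53 (Oct)
Initial deposit = cushion − low point = $1,475.54 − (-$2,697.53) = $4,173.07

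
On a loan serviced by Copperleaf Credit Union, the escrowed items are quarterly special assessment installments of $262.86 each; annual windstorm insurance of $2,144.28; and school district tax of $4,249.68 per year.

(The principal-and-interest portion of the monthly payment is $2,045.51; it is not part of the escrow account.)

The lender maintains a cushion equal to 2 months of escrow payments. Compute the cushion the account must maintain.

$1,240.90

Special assessment = $262.86 × 4 = $1,051.44/yr
Windstorm insurance = $2,144.28/yr
School district tax = $4,249.68/yr
Annual escrow total = $1,051.44 + $2,144.28 + $4,249.68 = $7,445.40
Monthly escrow = $7,445.40 ÷ 12 = $620.45
Required cushion = 2 × $620.45 = $1,240.90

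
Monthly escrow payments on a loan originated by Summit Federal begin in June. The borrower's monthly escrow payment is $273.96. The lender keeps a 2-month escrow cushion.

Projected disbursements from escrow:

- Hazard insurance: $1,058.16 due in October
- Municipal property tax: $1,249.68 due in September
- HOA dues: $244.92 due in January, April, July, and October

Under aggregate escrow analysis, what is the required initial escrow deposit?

Cushion = 2 × $273.96 = $547.92
Trial balance (start $0, +$273.96 each month, − disbursements):
  Jun: +$273.96 → $273.96
  Jul: +$273.96 − $244.92 → $303.00
  Aug: +$273.96 → $576.96
  Sep: +$273.96 − $1,249.68 → -$398.76
  Oct: +$273.96 − $1,303.08 → -$1,427.88
  Nov: +$273.96 → -$1,153.92
  Dec: +$273.96 → -$879.96
  Jan: +$273.96 − $244.92 → -$850.92
  Feb: +$273.96 → -$576.96
  Mar: +$273.96 → -$303.00
  Apr: +$273.96 − $244.92 → -$273.96
  May: +$273.96 → $0.00
Lowest trial balance = -$1,427.88 (Oct)
Initial deposit = cushion − low point = $547.92 − (-$1,427.88) = $1,975.80

$1,975.80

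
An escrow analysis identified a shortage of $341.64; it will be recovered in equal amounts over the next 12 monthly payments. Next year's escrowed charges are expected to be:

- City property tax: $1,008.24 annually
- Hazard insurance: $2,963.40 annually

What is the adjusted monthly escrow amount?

$359.44

City property tax — $1,008.24
Hazard insurance — $2,963.40
Total annual escrow = $3,971.64
Base monthly escrow = $3,971.64 ÷ 12 = $330.97
Shortage spread = $341.64 ÷ 12 = $28.47/mo
Adjusted monthly = $330.97 + $28.47 = $359.44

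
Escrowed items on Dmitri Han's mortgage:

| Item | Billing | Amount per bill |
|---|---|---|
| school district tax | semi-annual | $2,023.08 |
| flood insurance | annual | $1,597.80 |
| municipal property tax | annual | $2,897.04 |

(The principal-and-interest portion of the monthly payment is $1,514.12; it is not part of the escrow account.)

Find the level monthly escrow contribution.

$711.75

School district tax: $2,023.08 × 2 = $4,046.16 per year
Flood insurance: $1,597.80 per year
Municipal property tax: $2,897.04 per year
Annual escrow total = $8,541.00
Monthly escrow = $8,541.00 ÷ 12 = $711.75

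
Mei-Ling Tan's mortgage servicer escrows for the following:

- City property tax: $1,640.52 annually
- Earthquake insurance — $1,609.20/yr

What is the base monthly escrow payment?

City property tax: $1,640.52/yr
Earthquake insurance: $1,609.20/yr
Total per year = $1,640.52 + $1,609.20 = $3,249.72
Base monthly escrow = $3,249.72 / 12 = $270.81

$270.81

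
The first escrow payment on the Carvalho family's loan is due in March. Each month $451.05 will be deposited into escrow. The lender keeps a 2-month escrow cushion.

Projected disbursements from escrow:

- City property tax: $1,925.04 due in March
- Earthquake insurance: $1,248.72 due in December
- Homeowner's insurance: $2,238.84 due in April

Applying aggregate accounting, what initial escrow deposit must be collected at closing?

Cushion = 2 × $451.05 = $902.10
Trial balance (start $0, +$451.05 each month, − disbursements):
  Mar: +$451.05 − $1,925.04 → -$1,473.99
  Apr: +$451.05 − $2,238.84 → -$3,261.78
  May: +$451.05 → -$2,810.73
  Jun: +$451.05 → -$2,359.68
  Jul: +$451.05 → -$1,908.63
  Aug: +$451.05 → -$1,457.58
  Sep: +$451.05 → -$1,006.53
  Oct: +$451.05 → -$555.48
  Nov: +$451.05 → -$104.43
  Dec: +$451.05 − $1,248.72 → -$902.10
  Jan: +$451.05 → -$451.05
  Feb: +$451.05 → $0.00
Lowest trial balance = -$3,261.78 (Apr)
Initial deposit = cushion − low point = $902.10 − (-$3,261.78) = $4,163.88

$4,163.88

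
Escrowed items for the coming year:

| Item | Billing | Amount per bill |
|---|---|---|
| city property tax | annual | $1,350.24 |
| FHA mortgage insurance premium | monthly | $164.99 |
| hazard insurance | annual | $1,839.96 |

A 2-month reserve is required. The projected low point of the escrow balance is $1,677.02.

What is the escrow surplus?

City property tax: $1,350.24
FHA mortgage insurance premium: $164.99 × 12 = $1,979.88
Hazard insurance: $1,839.96
Combined annual = $5,170.08
Monthly = $5,170.08 / 12 = $430.84
Required reserve = 2 × $430.84 = $861.68
Surplus = $1,677.02 − $861.68 = $815.34

$815.34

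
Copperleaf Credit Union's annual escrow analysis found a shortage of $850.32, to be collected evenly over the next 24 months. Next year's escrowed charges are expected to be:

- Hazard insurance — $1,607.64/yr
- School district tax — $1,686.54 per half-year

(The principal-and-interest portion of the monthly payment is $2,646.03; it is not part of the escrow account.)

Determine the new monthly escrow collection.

Hazard insurance — $1,607.64 annually
School district tax — $1,686.54 × 2 = $3,373.08 annually
Yearly total = $1,607.64 + $3,373.08 = $4,980.72
Base monthly escrow = $4,980.72 ÷ 12 = $415.06
Monthly shortage recovery: $850.32 ÷ 24 = $35.43
New monthly escrow = $415.06 + $35.43 = $450.49

$450.49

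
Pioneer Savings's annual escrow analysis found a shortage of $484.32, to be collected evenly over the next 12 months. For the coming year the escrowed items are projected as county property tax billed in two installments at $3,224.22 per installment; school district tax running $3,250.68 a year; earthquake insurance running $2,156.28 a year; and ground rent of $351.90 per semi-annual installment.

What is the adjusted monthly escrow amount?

County property tax — $3,224.22 × 2 = $6,448.44 annually
School district tax — $3,250.68 annually
Earthquake insurance — $2,156.28 annually
Ground rent — $351.90 × 2 = $703.80 annually
Combined annual = $6,448.44 + $3,250.68 + $2,156.28 + $703.80 = $12,559.20
Per month = $12,559.20 ÷ 12 = $1,046.60
Monthly shortage recovery: $484.32 ÷ 12 = $40.36
Adjusted monthly = $1,046.60 + $40.36 = $1,086.96

$1,086.96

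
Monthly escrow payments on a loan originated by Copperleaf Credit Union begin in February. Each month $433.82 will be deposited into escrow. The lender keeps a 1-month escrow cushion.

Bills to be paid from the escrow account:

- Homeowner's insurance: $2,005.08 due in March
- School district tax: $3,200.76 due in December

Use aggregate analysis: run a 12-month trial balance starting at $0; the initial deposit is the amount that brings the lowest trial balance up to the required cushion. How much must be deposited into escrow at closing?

$1,571.26

Cushion = 1 × $433.82 = $433.82
Trial balance (start $0, +$433.82 each month, − disbursements):
  Feb: +$433.82 → $433.82
  Mar: +$433.82 − $2,005.08 → -$1,137.44
  Apr: +$433.82 → -$703.62
  May: +$433.82 → -$269.80
  Jun: +$433.82 → $164.02
  Jul: +$433.82 → $597.84
  Aug: +$433.82 → $1,031.66
  Sep: +$433.82 → $1,465.48
  Oct: +$433.82 → $1,899.30
  Nov: +$433.82 → $2,333.12
  Dec: +$433.82 − $3,200.76 → -$433.82
  Jan: +$433.82 → $0.00
Lowest trial balance = -$1,137.44 (Mar)
Initial deposit = cushion − low point = $433.82 − (-$1,137.44) = $1,571.26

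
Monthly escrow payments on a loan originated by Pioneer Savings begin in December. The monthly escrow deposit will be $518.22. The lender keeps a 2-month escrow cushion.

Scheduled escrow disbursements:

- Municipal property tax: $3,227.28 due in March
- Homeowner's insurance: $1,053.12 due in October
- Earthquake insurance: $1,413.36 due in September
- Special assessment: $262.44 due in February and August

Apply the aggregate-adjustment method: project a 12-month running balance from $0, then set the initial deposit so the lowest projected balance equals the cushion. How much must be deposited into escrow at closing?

Cushion = 2 × $518.22 = $1,036.44
Trial balance (start $0, +$518.22 each month, − disbursements):
  Dec: +$518.22 → $518.22
  Jan: +$518.22 → $1,036.44
  Feb: +$518.22 − $262.44 → $1,292.22
  Mar: +$518.22 − $3,227.28 → -$1,416.84
  Apr: +$518.22 → -$898.62
  May: +$518.22 → -$380.40
  Jun: +$518.22 → $137.82
  Jul: +$518.22 → $656.04
  Aug: +$518.22 − $262.44 → $911.82
  Sep: +$518.22 − $1,413.36 → $16.68
  Oct: +$518.22 − $1,053.12 → -$518.22
  Nov: +$518.22 → $0.00
Lowest trial balance = -$1,416.84 (Mar)
Initial deposit = cushion − low point = $1,036.44 − (-$1,416.84) = $2,453.28

$2,453.28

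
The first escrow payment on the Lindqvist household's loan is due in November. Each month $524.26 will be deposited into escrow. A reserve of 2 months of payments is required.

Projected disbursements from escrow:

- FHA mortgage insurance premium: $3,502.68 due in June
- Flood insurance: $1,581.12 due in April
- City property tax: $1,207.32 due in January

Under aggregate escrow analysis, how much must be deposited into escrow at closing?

$3,145.56

Cushion = 2 × $524.26 = $1,048.52
Trial balance (start $0, +$524.26 each month, − disbursements):
  Nov: +$524.26 → $524.26
  Dec: +$524.26 → $1,048.52
  Jan: +$524.26 − $1,207.32 → $365.46
  Feb: +$524.26 → $889.72
  Mar: +$524.26 → $1,413.98
  Apr: +$524.26 − $1,581.12 → $357.12
  May: +$524.26 → $881.38
  Jun: +$524.26 − $3,502.68 → -$2,097.04
  Jul: +$524.26 → -$1,572.78
  Aug: +$524.26 → -$1,048.52
  Sep: +$524.26 → -$524.26
  Oct: +$524.26 → $0.00
Lowest trial balance = -$2,097.04 (Jun)
Initial deposit = cushion − low point = $1,048.52 − (-$2,097.04) = $3,145.56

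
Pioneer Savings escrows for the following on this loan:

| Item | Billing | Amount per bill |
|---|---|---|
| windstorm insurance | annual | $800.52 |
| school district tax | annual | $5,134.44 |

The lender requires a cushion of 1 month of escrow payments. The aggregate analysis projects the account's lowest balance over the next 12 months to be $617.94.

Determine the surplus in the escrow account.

$123.36

Windstorm insurance = $800.52 annually
School district tax = $5,134.44 annually
Annual escrow total = $800.52 + $5,134.44 = $5,934.96
Monthly = $5,934.96 / 12 = $494.58
Required cushion = 1 × $494.58 = $494.58
Surplus = $617.94 − $494.58 = $123.36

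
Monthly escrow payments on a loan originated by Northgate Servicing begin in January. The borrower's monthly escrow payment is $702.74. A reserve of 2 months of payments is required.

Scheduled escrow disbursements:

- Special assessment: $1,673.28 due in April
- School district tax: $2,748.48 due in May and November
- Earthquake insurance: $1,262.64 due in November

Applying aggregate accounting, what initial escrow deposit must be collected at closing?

$2,313.54

Cushion = 2 × $702.74 = $1,405.48
Trial balance (start $0, +$702.74 each month, − disbursements):
  Jan: +$702.74 → $702.74
  Feb: +$702.74 → $1,405.48
  Mar: +$702.74 → $2,108.22
  Apr: +$702.74 − $1,673.28 → $1,137.68
  May: +$702.74 − $2,748.48 → -$908.06
  Jun: +$702.74 → -$205.32
  Jul: +$702.74 → $497.42
  Aug: +$702.74 → $1,200.16
  Sep: +$702.74 → $1,902.90
  Oct: +$702.74 → $2,605.64
  Nov: +$702.74 − $4,011.12 → -$702.74
  Dec: +$702.74 → $0.00
Lowest trial balance = -$908.06 (May)
Initial deposit = cushion − low point = $1,405.48 − (-$908.06) = $2,313.54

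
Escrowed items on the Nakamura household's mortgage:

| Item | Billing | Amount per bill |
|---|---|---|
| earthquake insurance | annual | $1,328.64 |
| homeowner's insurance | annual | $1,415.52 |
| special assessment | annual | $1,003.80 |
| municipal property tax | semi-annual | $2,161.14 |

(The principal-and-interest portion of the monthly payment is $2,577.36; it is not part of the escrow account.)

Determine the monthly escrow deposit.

$672.52

Earthquake insurance — $1,328.64/yr
Homeowner's insurance — $1,415.52/yr
Special assessment — $1,003.80/yr
Municipal property tax — $2,161.14 × 2 = $4,322.28/yr
Yearly total = $1,328.64 + $1,415.52 + $1,003.80 + $4,322.28 = $8,070.24
Monthly = $8,070.24 ÷ 12 = $672.52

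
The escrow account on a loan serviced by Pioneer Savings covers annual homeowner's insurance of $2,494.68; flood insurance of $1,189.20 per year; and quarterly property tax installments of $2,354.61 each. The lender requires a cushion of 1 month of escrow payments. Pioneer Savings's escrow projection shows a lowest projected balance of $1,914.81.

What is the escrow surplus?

$822.95

Homeowner's insurance — $2,494.68 per year
Flood insurance — $1,189.20 per year
Property tax — $2,354.61 × 4 = $9,418.44 per year
Annual escrow total = $2,494.68 + $1,189.20 + $9,418.44 = $13,102.32
Monthly = $13,102.32 ÷ 12 = $1,091.86
Required reserve = 1 × $1,091.86 = $1,091.86
Surplus = $1,914.81 − $1,091.86 = $822.95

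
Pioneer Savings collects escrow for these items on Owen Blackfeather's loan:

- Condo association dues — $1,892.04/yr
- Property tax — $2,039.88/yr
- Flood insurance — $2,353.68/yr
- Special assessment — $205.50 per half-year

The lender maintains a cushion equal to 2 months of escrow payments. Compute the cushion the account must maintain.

Condo association dues = $1,892.04 annually
Property tax = $2,039.88 annually
Flood insurance = $2,353.68 annually
Special assessment = $205.50 × 2 = $411.00 annually
Total annual escrow = $6,696.60
Per month = $6,696.60 / 12 = $558.05
Required cushion = 2 × $558.05 = $1,116.10

$1,116.10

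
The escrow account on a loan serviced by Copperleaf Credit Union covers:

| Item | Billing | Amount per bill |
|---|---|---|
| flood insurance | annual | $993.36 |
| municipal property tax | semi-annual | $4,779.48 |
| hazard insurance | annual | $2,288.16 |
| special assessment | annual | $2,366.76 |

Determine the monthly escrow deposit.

$1,267.27

Flood insurance: $993.36 annually
Municipal property tax: $4,779.48 × 2 = $9,558.96 annually
Hazard insurance: $2,288.16 annually
Special assessment: $2,366.76 annually
Annual escrow total = $993.36 + $9,558.96 + $2,288.16 + $2,366.76 = $15,207.24
Base monthly escrow = $15,207.24 ÷ 12 = $1,267.27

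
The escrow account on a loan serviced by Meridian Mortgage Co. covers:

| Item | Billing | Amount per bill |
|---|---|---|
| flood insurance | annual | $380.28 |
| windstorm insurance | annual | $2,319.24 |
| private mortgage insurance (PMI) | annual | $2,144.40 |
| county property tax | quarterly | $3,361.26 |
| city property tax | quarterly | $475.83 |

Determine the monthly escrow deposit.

Flood insurance: $380.28 per year
Windstorm insurance: $2,319.24 per year
Private mortgage insurance (PMI): $2,144.40 per year
County property tax: $3,361.26 × 4 = $13,445.04 per year
City property tax: $475.83 × 4 = $1,903.32 per year
Yearly total = $380.28 + $2,319.24 + $2,144.40 + $13,445.04 + $1,903.32 = $20,192.28
Monthly = $20,192.28 ÷ 12 = $1,682.69

$1,682.69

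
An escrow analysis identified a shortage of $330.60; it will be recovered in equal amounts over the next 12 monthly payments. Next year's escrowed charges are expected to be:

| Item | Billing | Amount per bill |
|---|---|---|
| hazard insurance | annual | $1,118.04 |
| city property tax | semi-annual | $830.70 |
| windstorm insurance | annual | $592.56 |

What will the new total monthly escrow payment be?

$308.55

Hazard insurance: $1,118.04
City property tax: $830.70 × 2 = $1,661.40
Windstorm insurance: $592.56
Annual escrow total = $1,118.04 + $1,661.40 + $592.56 = $3,372.00
Monthly = $3,372.00 / 12 = $281.00
Shortage spread = $330.60 / 12 = $27.55/mo
Adjusted monthly = $281.00 + $27.55 = $308.55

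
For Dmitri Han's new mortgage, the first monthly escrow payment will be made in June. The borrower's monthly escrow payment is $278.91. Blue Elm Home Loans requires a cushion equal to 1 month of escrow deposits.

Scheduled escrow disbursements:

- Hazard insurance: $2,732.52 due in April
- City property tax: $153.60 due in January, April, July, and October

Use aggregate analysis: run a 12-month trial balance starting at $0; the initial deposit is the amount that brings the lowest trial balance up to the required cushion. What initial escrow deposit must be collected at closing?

$557.82

Cushion = 1 × $278.91 = $278.91
Trial balance (start $0, +$278.91 each month, − disbursements):
  Jun: +$278.91 → $278.91
  Jul: +$278.91 − $153.60 → $404.22
  Aug: +$278.91 → $683.13
  Sep: +$278.91 → $962.04
  Oct: +$278.91 − $153.60 → $1,087.35
  Nov: +$278.91 → $1,366.26
  Dec: +$278.91 → $1,645.17
  Jan: +$278.91 − $153.60 → $1,770.48
  Feb: +$278.91 → $2,049.39
  Mar: +$278.91 → $2,328.30
  Apr: +$278.91 − $2,886.12 → -$278.91
  May: +$278.91 → $0.00
Lowest trial balance = -$278.91 (Apr)
Initial deposit = cushion − low point = $278.91 − (-$278.91) = $557.82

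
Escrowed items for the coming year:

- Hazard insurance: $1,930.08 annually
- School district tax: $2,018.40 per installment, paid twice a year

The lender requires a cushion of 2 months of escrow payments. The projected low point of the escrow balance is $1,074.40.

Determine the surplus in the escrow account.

Hazard insurance: $1,930.08
School district tax: $2,018.40 × 2 = $4,036.80
Total per year = $5,966.88
Per month = $5,966.88 / 12 = $497.24
Cushion = 2 × $497.24 = $994.48
Surplus = $1,074.40 − $994.48 = $79.92

$79.92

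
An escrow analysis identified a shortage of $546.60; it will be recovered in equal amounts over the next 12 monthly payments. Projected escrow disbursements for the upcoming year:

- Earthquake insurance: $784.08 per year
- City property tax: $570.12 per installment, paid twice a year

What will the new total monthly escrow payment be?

$205.91

Earthquake insurance — $784.08 annually
City property tax — $570.12 × 2 = $1,140.24 annually
Total annual escrow = $1,924.32
Monthly escrow = $1,924.32 / 12 = $160.36
Shortage spread = $546.60 ÷ 12 = $45.55/mo
Adjusted monthly = $160.36 + $45.55 = $205.91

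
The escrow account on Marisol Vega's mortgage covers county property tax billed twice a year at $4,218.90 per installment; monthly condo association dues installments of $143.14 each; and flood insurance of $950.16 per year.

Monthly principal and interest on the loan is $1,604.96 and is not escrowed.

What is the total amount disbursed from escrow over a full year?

$11,105.64

County property tax = $4,218.90 × 2 = $8,437.80 annually
Condo association dues = $143.14 × 12 = $1,717.68 annually
Flood insurance = $950.16 annually
Total per year = $11,105.64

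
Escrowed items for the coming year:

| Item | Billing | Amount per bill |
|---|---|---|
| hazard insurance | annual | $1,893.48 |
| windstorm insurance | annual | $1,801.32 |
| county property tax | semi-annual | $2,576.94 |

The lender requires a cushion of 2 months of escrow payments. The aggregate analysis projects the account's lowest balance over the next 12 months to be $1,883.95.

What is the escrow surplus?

Hazard insurance: $1,893.48/yr
Windstorm insurance: $1,801.32/yr
County property tax: $2,576.94 × 2 = $5,153.88/yr
Total per year = $1,893.48 + $1,801.32 + $5,153.88 = $8,848.68
Per month = $8,848.68 ÷ 12 = $737.39
Cushion = 2 × $737.39 = $1,474.78
Surplus = $1,883.95 − $1,474.78 = $409.17

$409.17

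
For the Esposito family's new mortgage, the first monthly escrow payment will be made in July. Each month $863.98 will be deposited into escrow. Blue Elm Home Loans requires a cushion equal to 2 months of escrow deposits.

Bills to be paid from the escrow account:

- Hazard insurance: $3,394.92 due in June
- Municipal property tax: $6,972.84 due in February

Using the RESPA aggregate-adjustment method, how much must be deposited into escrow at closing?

Cushion = 2 × $863.98 = $1,727.96
Trial balance (start $0, +$863.98 each month, − disbursements):
  Jul: +$863.98 → $863.98
  Aug: +$863.98 → $1,727.96
  Sep: +$863.98 → $2,591.94
  Oct: +$863.98 → $3,455.92
  Nov: +$863.98 → $4,319.90
  Dec: +$863.98 → $5,183.88
  Jan: +$863.98 → $6,047.86
  Feb: +$863.98 − $6,972.84 → -$61.00
  Mar: +$863.98 → $802.98
  Apr: +$863.98 → $1,666.96
  May: +$863.98 → $2,530.94
  Jun: +$863.98 − $3,394.92 → $0.00
Lowest trial balance = -$61.00 (Feb)
Initial deposit = cushion − low point = $1,727.96 − (-$61.00) = $1,788.96

$1,788.96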